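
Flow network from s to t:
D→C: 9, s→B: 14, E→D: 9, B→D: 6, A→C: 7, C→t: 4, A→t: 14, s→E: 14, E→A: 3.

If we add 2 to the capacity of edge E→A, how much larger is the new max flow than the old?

2

Original max flow = 7.
After raising cap(E→A), augmenting paths through that edge carry 2 more units.
New max flow = 9. Increase = 2.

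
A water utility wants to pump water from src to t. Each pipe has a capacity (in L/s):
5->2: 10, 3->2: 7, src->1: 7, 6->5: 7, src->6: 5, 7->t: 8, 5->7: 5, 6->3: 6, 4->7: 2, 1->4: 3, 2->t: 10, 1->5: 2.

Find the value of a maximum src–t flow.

Augment src->1->4->7->t: bottleneck 2. Total 2.
Augment src->1->5->7->t: bottleneck 2. Total 4.
Augment src->6->5->7->t: bottleneck 3. Total 7.
Augment src->6->5->2->t: bottleneck 2. Total 9.
No augmenting path remains in the residual graph.

9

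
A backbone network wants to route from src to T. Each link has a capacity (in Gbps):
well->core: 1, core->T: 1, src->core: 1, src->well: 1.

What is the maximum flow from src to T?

Augment src->core->T: bottleneck 1. Total 1.
No augmenting path remains in the residual graph.

1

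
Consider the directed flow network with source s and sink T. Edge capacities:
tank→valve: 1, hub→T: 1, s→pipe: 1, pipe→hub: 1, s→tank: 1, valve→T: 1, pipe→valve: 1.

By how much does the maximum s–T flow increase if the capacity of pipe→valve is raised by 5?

0

Original max flow = 2.
Edge pipe→valve does not cross the min cut (source side {s}), so extra capacity there cannot help.
New max flow = 2. Increase = 0.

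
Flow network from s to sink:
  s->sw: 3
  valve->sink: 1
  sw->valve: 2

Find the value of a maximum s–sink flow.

Augment s->sw->valve->sink: bottleneck 1. Total 1.
No augmenting path remains in the residual graph.

1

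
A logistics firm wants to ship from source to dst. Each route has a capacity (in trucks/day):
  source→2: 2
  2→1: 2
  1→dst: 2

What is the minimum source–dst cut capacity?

2

Max flow = 2 (via 1 augmenting path).
In the residual at optimum, the set reachable from source is {source}.
Cut edges: source→2 (cap 2). Sum = 2.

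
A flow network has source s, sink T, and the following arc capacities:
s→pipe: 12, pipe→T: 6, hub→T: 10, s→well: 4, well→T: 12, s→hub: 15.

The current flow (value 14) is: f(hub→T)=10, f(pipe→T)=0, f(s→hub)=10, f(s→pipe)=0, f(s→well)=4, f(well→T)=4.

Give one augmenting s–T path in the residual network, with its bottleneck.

Residual along s→pipe→T: s→pipe: 12, pipe→T: 6.
Bottleneck = min = 6.

s→pipe→T, bottleneck 6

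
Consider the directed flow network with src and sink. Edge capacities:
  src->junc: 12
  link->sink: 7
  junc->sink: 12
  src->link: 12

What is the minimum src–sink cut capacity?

Max flow = 19 (via 2 augmenting paths).
In the residual at optimum, the set reachable from src is {link, src}.
Cut edges: src->junc (cap 12), link->sink (cap 7). Sum = 19.

19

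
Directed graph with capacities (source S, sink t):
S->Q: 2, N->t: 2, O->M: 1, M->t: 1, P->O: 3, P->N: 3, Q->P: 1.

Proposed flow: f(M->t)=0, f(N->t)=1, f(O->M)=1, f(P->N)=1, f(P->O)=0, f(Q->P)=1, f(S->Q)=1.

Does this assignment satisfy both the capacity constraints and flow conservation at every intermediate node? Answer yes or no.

No

Conservation fails at O: inflow 0 ≠ outflow 1.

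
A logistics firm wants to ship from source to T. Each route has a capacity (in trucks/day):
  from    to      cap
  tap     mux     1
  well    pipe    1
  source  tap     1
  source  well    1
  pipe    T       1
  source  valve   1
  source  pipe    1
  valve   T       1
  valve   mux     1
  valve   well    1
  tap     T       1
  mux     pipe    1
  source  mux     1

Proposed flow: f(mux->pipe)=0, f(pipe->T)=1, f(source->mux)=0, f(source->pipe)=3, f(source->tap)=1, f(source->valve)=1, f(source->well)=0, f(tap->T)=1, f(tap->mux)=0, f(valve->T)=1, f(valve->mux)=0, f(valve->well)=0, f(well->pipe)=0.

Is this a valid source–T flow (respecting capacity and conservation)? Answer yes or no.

No

Capacity violated on source->pipe: flow 3 > capacity 1.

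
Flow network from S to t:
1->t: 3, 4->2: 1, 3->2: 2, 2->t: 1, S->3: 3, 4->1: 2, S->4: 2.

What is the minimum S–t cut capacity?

3

Max flow = 3 (via 2 augmenting paths).
In the residual at optimum, the set reachable from S is {2, 3, S}.
Cut edges: S->4 (cap 2), 2->t (cap 1). Sum = 3.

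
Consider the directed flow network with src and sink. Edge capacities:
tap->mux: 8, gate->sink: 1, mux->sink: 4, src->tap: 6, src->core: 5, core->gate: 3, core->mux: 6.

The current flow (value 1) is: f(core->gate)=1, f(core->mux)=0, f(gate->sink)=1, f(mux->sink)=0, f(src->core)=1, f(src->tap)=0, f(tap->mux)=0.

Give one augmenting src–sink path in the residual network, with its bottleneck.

Residual along src->core->mux->sink: src->core: 4, core->mux: 6, mux->sink: 4.
Bottleneck = min = 4.

src->core->mux->sink, bottleneck 4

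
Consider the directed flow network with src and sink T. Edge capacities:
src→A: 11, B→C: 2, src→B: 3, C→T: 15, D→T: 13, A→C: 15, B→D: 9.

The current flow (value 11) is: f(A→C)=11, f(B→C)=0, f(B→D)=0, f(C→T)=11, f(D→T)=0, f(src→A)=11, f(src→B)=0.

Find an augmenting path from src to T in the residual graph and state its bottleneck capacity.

Residual along src→B→C→T: src→B: 3, B→C: 2, C→T: 4.
Bottleneck = min = 2.

src→B→C→T, bottleneck 2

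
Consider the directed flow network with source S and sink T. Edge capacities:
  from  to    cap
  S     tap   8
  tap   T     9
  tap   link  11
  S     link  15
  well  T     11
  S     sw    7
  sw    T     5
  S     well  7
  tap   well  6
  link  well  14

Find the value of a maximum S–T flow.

24

Augment S->tap->T: bottleneck 8. Total 8.
Augment S->well->T: bottleneck 7. Total 15.
Augment S->sw->T: bottleneck 5. Total 20.
Augment S->link->well->T: bottleneck 4. Total 24.
No augmenting path remains in the residual graph.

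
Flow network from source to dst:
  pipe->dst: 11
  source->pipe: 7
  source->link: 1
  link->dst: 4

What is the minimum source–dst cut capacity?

8

Max flow = 8 (via 2 augmenting paths).
In the residual at optimum, the set reachable from source is {source}.
Cut edges: source->link (cap 1), source->pipe (cap 7). Sum = 8.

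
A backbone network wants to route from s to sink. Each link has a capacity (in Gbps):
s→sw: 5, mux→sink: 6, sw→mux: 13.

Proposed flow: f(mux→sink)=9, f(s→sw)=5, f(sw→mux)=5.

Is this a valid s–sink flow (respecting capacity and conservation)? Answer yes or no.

Capacity violated on mux→sink: flow 9 > capacity 6.

No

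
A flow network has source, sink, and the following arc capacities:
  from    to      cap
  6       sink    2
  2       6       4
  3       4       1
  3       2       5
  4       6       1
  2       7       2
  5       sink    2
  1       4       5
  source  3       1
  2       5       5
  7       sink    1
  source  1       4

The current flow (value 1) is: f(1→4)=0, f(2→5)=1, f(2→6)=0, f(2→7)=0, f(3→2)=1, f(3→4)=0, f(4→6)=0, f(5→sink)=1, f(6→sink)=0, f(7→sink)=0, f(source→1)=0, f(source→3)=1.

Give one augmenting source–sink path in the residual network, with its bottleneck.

source→1→4→6→sink, bottleneck 1

Residual along source→1→4→6→sink: source→1: 4, 1→4: 5, 4→6: 1, 6→sink: 2.
Bottleneck = min = 1.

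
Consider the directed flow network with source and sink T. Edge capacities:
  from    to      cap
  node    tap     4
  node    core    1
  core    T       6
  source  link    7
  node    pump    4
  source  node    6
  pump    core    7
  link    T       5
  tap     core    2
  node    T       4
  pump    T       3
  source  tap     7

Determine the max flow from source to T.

13

Augment source->node->T: bottleneck 4. Total 4.
Augment source->link->T: bottleneck 5. Total 9.
Augment source->node->pump->T: bottleneck 2. Total 11.
Augment source->tap->core->T: bottleneck 2. Total 13.
No augmenting path remains in the residual graph.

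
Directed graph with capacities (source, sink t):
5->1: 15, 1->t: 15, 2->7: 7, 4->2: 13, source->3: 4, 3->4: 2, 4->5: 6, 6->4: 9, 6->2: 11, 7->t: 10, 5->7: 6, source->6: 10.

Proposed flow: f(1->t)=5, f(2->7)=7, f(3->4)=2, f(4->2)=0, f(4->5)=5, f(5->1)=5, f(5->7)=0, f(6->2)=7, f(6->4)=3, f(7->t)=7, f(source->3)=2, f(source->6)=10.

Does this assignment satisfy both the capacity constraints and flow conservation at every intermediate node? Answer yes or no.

Yes

Every edge has 0 ≤ f(e) ≤ cap(e).
At each intermediate node, inflow equals outflow.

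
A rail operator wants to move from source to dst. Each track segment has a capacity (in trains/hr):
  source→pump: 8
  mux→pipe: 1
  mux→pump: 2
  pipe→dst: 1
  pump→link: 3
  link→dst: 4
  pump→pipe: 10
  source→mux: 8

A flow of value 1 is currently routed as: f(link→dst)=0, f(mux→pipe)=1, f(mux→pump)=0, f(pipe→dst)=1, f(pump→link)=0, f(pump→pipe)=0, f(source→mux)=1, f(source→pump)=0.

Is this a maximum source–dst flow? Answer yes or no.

Residual path source→pump→link→dst has bottleneck 3 > 0.
Pushing 3 along it raises the flow to 4, so the given flow is not maximum.

No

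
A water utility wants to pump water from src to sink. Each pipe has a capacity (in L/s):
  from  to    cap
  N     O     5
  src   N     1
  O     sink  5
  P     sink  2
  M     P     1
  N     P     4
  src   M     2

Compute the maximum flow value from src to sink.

Augment src→N→O→sink: bottleneck 1. Total 1.
Augment src→M→P→sink: bottleneck 1. Total 2.
No augmenting path remains in the residual graph.

2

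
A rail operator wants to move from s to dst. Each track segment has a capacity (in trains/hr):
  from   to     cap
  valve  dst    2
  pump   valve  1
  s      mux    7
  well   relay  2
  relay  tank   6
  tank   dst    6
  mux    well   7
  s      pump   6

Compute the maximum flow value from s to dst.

3

Augment s→pump→valve→dst: bottleneck 1. Total 1.
Augment s→mux→well→relay→tank→dst: bottleneck 2. Total 3.
No augmenting path remains in the residual graph.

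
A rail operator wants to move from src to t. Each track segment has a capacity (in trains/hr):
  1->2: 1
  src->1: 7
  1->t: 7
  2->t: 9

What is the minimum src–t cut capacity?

7

Max flow = 7 (via 1 augmenting path).
In the residual at optimum, the set reachable from src is {src}.
Cut edges: src->1 (cap 7). Sum = 7.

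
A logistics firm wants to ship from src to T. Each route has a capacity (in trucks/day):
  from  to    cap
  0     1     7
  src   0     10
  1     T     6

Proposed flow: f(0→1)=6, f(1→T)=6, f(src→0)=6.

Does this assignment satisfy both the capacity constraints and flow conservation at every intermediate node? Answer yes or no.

Every edge has 0 ≤ f(e) ≤ cap(e).
At each intermediate node, inflow equals outflow.

Yes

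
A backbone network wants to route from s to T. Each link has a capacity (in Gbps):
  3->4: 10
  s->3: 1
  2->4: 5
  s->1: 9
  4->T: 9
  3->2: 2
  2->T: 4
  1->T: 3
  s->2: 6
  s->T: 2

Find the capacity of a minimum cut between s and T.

12

Max flow = 12 (via 5 augmenting paths).
In the residual at optimum, the set reachable from s is {1, s}.
Cut edges: s->3 (cap 1), s->2 (cap 6), s->T (cap 2), 1->T (cap 3). Sum = 12.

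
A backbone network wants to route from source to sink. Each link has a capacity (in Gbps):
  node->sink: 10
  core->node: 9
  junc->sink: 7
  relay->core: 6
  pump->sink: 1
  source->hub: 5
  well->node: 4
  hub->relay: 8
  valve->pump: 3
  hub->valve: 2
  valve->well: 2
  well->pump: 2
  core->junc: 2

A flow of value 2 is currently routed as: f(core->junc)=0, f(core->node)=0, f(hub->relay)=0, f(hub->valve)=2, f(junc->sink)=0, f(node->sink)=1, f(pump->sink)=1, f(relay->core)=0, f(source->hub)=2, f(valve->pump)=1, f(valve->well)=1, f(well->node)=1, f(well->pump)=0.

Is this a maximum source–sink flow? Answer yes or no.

No

Residual path source->hub->relay->core->node->sink has bottleneck 3 > 0.
Pushing 3 along it raises the flow to 5, so the given flow is not maximum.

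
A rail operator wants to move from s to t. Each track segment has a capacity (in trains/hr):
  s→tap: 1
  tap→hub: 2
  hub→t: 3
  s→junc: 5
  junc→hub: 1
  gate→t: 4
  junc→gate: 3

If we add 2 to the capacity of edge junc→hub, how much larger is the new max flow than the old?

Original max flow = 5.
After raising cap(junc→hub), augmenting paths through that edge carry 1 more unit.
New max flow = 6. Increase = 1.

1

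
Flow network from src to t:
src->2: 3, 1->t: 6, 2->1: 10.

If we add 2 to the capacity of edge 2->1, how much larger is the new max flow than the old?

Original max flow = 3.
Edge 2->1 does not cross the min cut (source side {src}), so extra capacity there cannot help.
New max flow = 3. Increase = 0.

0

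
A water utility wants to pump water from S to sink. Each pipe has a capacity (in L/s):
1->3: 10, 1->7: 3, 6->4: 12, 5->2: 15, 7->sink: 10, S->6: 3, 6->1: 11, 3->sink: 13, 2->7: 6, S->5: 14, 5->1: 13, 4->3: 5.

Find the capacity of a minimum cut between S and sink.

Max flow = 17 (via 4 augmenting paths).
In the residual at optimum, the set reachable from S is {S}.
Cut edges: S->5 (cap 14), S->6 (cap 3). Sum = 17.

17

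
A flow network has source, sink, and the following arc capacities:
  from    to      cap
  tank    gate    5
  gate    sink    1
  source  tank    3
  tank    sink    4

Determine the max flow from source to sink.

3

Augment source->tank->sink: bottleneck 3. Total 3.
No augmenting path remains in the residual graph.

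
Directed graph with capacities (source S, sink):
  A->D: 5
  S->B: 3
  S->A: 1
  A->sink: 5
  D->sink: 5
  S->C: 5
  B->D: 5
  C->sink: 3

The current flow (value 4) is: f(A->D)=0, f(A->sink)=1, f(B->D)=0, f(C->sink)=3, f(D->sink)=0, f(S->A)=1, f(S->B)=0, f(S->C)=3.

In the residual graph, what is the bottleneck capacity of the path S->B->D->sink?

3

Residual capacities along the path: S->B: 3, B->D: 5, D->sink: 5.
Minimum is 3.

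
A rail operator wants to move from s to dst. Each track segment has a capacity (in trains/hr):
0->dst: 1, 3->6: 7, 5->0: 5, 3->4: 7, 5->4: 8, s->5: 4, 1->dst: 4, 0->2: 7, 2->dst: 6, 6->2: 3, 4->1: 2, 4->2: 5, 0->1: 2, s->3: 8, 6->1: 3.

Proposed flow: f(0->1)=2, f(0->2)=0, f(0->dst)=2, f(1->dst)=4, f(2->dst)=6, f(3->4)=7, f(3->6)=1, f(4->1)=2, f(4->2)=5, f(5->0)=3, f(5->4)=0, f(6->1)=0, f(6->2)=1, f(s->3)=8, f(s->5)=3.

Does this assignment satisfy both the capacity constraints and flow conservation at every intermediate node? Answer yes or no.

No

Capacity violated on 0->dst: flow 2 > capacity 1.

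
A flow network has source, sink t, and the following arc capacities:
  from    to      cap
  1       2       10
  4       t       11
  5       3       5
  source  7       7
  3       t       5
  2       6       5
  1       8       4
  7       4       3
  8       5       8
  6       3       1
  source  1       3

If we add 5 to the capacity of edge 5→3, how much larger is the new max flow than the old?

Original max flow = 6.
Edge 5→3 does not cross the min cut (source side {7, source}), so extra capacity there cannot help.
New max flow = 6. Increase = 0.

0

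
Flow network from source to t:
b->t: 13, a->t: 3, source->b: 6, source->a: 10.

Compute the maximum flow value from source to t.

Augment source->a->t: bottleneck 3. Total 3.
Augment source->b->t: bottleneck 6. Total 9.
No augmenting path remains in the residual graph.

9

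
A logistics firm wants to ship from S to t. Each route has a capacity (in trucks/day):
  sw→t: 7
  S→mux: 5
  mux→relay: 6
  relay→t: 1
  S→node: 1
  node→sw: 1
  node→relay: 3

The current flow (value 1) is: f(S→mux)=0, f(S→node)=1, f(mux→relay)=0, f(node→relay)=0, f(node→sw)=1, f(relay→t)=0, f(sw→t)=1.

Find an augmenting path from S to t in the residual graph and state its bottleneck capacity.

S→mux→relay→t, bottleneck 1

Residual along S→mux→relay→t: S→mux: 5, mux→relay: 6, relay→t: 1.
Bottleneck = min = 1.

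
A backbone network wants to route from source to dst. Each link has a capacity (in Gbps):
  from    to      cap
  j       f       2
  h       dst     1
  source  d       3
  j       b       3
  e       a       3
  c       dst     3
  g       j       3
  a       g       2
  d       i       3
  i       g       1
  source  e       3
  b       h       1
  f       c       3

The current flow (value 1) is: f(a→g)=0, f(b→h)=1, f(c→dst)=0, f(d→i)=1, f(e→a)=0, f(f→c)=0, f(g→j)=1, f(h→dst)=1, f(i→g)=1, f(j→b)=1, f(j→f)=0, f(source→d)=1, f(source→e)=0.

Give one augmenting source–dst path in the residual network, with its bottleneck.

Residual along source→e→a→g→j→f→c→dst: source→e: 3, e→a: 3, a→g: 2, g→j: 2, j→f: 2, f→c: 3, c→dst: 3.
Bottleneck = min = 2.

source→e→a→g→j→f→c→dst, bottleneck 2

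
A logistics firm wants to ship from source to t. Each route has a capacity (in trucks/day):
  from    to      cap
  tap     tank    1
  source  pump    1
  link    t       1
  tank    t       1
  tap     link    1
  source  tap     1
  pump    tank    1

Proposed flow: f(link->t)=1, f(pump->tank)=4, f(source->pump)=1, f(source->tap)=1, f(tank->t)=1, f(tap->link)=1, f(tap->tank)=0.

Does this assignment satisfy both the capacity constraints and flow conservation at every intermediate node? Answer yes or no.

Capacity violated on pump->tank: flow 4 > capacity 1.

No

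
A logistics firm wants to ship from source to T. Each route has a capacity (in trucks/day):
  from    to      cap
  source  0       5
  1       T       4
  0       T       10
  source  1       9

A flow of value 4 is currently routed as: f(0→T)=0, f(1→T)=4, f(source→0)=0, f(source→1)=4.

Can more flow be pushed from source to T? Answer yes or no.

Residual path source→0→T has bottleneck 5 > 0.
Pushing 5 along it raises the flow to 9, so the given flow is not maximum.

Yes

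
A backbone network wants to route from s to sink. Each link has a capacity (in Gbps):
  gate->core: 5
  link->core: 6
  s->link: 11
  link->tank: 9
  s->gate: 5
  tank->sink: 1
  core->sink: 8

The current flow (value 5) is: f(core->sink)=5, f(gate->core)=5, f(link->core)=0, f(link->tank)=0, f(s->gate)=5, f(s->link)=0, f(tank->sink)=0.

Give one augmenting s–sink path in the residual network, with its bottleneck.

Residual along s->link->core->sink: s->link: 11, link->core: 6, core->sink: 3.
Bottleneck = min = 3.

s->link->core->sink, bottleneck 3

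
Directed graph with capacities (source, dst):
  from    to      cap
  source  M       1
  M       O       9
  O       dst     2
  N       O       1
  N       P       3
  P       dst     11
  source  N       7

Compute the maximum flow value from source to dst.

5

Augment source→M→O→dst: bottleneck 1. Total 1.
Augment source→N→O→dst: bottleneck 1. Total 2.
Augment source→N→P→dst: bottleneck 3. Total 5.
No augmenting path remains in the residual graph.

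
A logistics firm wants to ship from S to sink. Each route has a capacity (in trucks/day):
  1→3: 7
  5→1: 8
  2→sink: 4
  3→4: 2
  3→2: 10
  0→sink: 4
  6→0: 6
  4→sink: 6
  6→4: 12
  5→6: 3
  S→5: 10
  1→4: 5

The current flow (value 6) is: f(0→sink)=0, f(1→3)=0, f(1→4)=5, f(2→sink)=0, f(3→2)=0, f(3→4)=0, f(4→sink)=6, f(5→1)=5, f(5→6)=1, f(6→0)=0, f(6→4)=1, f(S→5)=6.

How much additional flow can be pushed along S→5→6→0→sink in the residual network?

2

Residual capacities along the path: S→5: 4, 5→6: 2, 6→0: 6, 0→sink: 4.
Minimum is 2.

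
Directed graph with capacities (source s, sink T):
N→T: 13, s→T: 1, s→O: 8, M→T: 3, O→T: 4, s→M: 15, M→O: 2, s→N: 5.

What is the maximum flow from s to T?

13

Augment s→T: bottleneck 1. Total 1.
Augment s→N→T: bottleneck 5. Total 6.
Augment s→M→T: bottleneck 3. Total 9.
Augment s→O→T: bottleneck 4. Total 13.
No augmenting path remains in the residual graph.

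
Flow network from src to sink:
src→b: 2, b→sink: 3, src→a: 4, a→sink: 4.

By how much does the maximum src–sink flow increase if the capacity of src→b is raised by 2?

1

Original max flow = 6.
After raising cap(src→b), augmenting paths through that edge carry 1 more unit.
New max flow = 7. Increase = 1.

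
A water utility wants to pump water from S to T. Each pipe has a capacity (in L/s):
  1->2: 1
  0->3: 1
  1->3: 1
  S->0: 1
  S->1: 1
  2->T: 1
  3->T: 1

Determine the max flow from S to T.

2

Augment S->1->2->T: bottleneck 1. Total 1.
Augment S->0->3->T: bottleneck 1. Total 2.
No augmenting path remains in the residual graph.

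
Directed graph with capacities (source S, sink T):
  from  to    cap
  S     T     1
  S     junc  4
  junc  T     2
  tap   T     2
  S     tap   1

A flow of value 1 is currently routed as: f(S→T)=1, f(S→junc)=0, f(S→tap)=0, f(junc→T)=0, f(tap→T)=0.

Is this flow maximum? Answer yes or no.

Residual path S→junc→T has bottleneck 2 > 0.
Pushing 2 along it raises the flow to 3, so the given flow is not maximum.

No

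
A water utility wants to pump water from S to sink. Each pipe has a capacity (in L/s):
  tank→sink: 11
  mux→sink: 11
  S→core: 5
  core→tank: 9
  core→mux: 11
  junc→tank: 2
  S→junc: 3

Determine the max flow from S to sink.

Augment S→junc→tank→sink: bottleneck 2. Total 2.
Augment S→core→tank→sink: bottleneck 5. Total 7.
No augmenting path remains in the residual graph.

7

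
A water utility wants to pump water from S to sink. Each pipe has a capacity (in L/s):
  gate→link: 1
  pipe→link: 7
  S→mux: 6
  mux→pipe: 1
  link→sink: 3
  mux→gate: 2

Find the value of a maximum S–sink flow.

Augment S→mux→pipe→link→sink: bottleneck 1. Total 1.
Augment S→mux→gate→link→sink: bottleneck 1. Total 2.
No augmenting path remains in the residual graph.

2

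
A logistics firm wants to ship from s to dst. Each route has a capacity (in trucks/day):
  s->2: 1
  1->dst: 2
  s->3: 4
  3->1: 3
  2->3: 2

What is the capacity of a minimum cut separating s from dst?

Max flow = 2 (via 1 augmenting path).
In the residual at optimum, the set reachable from s is {1, 2, 3, s}.
Cut edges: 1->dst (cap 2). Sum = 2.

2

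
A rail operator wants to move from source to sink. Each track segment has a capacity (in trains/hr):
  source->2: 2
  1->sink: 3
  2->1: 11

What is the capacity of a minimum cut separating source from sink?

2

Max flow = 2 (via 1 augmenting path).
In the residual at optimum, the set reachable from source is {source}.
Cut edges: source->2 (cap 2). Sum = 2.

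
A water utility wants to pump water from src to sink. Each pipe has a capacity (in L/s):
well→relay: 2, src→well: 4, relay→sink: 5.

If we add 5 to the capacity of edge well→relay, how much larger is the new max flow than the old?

Original max flow = 2.
After raising cap(well→relay), augmenting paths through that edge carry 2 more units.
New max flow = 4. Increase = 2.

2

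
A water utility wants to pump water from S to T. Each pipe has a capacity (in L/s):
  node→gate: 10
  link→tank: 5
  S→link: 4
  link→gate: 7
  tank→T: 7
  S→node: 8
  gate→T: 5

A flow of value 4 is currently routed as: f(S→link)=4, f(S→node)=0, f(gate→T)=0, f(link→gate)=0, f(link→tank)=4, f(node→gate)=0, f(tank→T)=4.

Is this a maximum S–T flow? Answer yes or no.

No

Residual path S→node→gate→T has bottleneck 5 > 0.
Pushing 5 along it raises the flow to 9, so the given flow is not maximum.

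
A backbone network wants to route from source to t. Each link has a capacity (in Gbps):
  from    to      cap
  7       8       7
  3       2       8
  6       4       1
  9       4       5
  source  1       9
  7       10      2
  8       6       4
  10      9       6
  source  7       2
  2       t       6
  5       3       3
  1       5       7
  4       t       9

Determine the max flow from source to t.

5

Augment source->7->8->6->4->t: bottleneck 1. Total 1.
Augment source->7->10->9->4->t: bottleneck 1. Total 2.
Augment source->1->5->3->2->t: bottleneck 3. Total 5.
No augmenting path remains in the residual graph.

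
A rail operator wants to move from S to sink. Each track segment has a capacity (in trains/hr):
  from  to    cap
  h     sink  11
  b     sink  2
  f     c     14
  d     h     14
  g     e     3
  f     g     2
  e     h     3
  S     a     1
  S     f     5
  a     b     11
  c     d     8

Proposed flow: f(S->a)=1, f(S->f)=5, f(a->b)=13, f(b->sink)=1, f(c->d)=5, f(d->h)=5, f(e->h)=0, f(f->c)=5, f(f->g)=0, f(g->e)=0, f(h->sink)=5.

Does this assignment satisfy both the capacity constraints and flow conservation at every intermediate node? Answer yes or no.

No

Capacity violated on a->b: flow 13 > capacity 11.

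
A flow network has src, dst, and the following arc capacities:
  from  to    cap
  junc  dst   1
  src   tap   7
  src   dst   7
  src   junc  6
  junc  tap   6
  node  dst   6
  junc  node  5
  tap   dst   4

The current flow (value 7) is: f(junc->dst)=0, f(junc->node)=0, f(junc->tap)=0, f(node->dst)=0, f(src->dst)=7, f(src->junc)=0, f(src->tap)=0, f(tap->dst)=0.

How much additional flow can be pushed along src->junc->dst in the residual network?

Residual capacities along the path: src->junc: 6, junc->dst: 1.
Minimum is 1.

1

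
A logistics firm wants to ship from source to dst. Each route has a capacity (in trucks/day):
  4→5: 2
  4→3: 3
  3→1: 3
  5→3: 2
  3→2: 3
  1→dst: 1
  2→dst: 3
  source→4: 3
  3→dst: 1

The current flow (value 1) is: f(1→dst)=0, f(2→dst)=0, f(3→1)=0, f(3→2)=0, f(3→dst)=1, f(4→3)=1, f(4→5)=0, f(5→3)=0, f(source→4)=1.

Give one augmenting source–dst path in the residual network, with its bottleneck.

Residual along source→4→3→2→dst: source→4: 2, 4→3: 2, 3→2: 3, 2→dst: 3.
Bottleneck = min = 2.

source→4→3→2→dst, bottleneck 2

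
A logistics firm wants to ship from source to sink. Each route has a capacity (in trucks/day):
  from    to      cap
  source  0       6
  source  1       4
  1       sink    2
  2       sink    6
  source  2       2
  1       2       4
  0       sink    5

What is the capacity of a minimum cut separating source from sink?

11

Max flow = 11 (via 4 augmenting paths).
In the residual at optimum, the set reachable from source is {0, source}.
Cut edges: source->1 (cap 4), source->2 (cap 2), 0->sink (cap 5). Sum = 11.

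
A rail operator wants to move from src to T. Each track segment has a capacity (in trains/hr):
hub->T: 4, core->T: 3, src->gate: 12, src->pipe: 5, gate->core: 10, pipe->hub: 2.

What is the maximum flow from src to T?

5

Augment src->gate->core->T: bottleneck 3. Total 3.
Augment src->pipe->hub->T: bottleneck 2. Total 5.
No augmenting path remains in the residual graph.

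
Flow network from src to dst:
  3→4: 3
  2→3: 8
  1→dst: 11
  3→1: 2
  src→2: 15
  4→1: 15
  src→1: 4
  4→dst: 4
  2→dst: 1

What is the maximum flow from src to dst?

Augment src→2→dst: bottleneck 1. Total 1.
Augment src→1→dst: bottleneck 4. Total 5.
Augment src→2→3→4→dst: bottleneck 3. Total 8.
Augment src→2→3→1→dst: bottleneck 2. Total 10.
No augmenting path remains in the residual graph.

10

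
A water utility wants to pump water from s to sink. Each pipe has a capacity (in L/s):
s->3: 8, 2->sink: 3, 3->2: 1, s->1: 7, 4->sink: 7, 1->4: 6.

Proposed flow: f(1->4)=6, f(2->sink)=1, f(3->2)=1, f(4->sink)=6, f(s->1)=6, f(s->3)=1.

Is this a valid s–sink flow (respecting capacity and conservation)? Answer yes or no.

Yes

Every edge has 0 ≤ f(e) ≤ cap(e).
At each intermediate node, inflow equals outflow.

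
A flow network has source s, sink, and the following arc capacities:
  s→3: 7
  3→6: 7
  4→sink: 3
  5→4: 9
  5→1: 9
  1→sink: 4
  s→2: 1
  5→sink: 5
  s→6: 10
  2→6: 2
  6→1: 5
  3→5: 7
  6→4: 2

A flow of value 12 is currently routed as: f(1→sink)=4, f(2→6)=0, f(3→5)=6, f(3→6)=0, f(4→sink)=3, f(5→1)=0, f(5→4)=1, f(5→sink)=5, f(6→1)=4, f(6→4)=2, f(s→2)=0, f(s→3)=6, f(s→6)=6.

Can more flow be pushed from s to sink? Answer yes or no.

No

Residual reachable from s: {1, 2, 3, 4, 5, 6, s}; sink is not reachable.
Saturated cut: 5→sink, 1→sink, 4→sink with total capacity 12 = current flow value. Flow is maximum.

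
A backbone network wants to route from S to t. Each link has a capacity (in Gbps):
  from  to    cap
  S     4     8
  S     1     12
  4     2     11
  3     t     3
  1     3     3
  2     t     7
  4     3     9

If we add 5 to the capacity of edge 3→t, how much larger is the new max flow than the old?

1

Original max flow = 10.
After raising cap(3→t), augmenting paths through that edge carry 1 more unit.
New max flow = 11. Increase = 1.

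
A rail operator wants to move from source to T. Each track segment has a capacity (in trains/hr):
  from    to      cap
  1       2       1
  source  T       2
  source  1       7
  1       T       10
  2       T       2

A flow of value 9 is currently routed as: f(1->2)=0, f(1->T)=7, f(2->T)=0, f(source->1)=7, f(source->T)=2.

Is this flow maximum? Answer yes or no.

Residual reachable from source: {source}; T is not reachable.
Saturated cut: source->1, source->T with total capacity 9 = current flow value. Flow is maximum.

Yes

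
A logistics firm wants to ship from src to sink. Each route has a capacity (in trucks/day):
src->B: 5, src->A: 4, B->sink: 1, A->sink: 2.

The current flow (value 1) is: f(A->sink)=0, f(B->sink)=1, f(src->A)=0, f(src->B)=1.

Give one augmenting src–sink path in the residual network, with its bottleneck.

Residual along src->A->sink: src->A: 4, A->sink: 2.
Bottleneck = min = 2.

src->A->sink, bottleneck 2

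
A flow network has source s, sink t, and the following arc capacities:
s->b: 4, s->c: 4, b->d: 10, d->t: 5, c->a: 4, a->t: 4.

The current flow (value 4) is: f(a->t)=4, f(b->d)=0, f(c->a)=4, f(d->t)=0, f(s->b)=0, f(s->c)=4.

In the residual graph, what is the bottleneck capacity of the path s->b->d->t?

Residual capacities along the path: s->b: 4, b->d: 10, d->t: 5.
Minimum is 4.

4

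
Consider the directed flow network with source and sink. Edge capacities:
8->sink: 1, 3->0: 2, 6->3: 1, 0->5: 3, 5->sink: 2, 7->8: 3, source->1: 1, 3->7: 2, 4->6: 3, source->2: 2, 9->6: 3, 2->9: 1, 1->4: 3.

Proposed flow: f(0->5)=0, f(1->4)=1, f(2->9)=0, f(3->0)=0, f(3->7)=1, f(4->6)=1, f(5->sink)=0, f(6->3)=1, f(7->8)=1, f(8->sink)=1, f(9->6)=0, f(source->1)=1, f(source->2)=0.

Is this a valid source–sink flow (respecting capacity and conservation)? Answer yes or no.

Yes

Every edge has 0 ≤ f(e) ≤ cap(e).
At each intermediate node, inflow equals outflow.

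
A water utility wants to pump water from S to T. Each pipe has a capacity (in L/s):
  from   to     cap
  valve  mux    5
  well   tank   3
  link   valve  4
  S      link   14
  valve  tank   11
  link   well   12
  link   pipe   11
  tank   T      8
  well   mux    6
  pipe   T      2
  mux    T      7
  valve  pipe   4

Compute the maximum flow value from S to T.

14

Augment S→link→pipe→T: bottleneck 2. Total 2.
Augment S→link→well→tank→T: bottleneck 3. Total 5.
Augment S→link→well→mux→T: bottleneck 6. Total 11.
Augment S→link→valve→tank→T: bottleneck 3. Total 14.
No augmenting path remains in the residual graph.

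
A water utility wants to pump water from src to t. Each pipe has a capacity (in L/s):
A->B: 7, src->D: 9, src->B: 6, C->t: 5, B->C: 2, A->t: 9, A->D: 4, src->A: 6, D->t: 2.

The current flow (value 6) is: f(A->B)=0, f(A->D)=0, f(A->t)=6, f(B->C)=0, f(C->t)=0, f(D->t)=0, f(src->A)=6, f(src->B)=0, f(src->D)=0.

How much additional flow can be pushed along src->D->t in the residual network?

2

Residual capacities along the path: src->D: 9, D->t: 2.
Minimum is 2.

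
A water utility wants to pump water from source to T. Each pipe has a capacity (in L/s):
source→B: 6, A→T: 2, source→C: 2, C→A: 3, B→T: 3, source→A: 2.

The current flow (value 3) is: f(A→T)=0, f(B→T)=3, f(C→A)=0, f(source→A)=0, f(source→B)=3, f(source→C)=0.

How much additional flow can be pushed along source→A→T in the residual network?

2

Residual capacities along the path: source→A: 2, A→T: 2.
Minimum is 2.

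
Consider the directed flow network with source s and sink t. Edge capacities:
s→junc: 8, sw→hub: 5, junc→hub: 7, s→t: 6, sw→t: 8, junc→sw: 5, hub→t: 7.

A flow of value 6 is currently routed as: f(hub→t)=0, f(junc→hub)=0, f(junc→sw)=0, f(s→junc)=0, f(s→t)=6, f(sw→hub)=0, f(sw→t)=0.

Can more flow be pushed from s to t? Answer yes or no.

Residual path s→junc→sw→t has bottleneck 5 > 0.
Pushing 5 along it raises the flow to 11, so the given flow is not maximum.

Yes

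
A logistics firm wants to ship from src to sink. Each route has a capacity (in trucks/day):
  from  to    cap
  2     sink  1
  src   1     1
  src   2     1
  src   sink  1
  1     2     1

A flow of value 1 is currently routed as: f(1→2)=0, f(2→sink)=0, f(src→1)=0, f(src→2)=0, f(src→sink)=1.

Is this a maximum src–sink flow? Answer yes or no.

Residual path src→2→sink has bottleneck 1 > 0.
Pushing 1 along it raises the flow to 2, so the given flow is not maximum.

No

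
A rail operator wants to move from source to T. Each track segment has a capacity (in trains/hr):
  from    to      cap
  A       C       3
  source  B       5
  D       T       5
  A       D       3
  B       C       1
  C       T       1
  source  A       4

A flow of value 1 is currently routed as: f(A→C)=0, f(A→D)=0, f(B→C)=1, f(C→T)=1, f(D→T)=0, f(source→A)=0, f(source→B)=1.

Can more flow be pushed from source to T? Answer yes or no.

Residual path source→A→D→T has bottleneck 3 > 0.
Pushing 3 along it raises the flow to 4, so the given flow is not maximum.

Yes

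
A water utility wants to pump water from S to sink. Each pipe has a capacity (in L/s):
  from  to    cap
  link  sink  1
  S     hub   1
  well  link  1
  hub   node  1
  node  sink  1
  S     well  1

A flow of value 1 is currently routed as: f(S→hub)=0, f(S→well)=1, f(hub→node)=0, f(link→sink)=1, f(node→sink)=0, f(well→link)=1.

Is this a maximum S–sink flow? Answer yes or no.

Residual path S→hub→node→sink has bottleneck 1 > 0.
Pushing 1 along it raises the flow to 2, so the given flow is not maximum.

No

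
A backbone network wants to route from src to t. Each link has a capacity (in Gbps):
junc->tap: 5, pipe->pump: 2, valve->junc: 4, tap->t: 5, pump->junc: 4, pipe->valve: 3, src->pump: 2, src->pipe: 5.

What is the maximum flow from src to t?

5

Augment src->pump->junc->tap->t: bottleneck 2. Total 2.
Augment src->pipe->pump->junc->tap->t: bottleneck 2. Total 4.
Augment src->pipe->valve->junc->tap->t: bottleneck 1. Total 5.
No augmenting path remains in the residual graph.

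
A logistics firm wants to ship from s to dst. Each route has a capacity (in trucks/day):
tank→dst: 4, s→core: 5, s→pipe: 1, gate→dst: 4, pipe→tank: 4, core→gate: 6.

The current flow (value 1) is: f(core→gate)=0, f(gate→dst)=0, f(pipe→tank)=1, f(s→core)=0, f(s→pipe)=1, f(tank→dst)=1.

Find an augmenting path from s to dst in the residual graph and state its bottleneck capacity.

s→core→gate→dst, bottleneck 4

Residual along s→core→gate→dst: s→core: 5, core→gate: 6, gate→dst: 4.
Bottleneck = min = 4.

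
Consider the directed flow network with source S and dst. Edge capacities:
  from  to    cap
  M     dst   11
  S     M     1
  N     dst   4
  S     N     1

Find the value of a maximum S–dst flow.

Augment S→N→dst: bottleneck 1. Total 1.
Augment S→M→dst: bottleneck 1. Total 2.
No augmenting path remains in the residual graph.

2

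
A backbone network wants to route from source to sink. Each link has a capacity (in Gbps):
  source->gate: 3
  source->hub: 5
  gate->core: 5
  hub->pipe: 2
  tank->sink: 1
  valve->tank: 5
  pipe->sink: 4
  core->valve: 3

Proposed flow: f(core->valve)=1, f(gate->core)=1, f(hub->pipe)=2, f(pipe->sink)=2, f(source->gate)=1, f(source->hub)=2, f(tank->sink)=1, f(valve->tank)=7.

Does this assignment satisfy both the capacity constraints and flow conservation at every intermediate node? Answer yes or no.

Capacity violated on valve->tank: flow 7 > capacity 5.

No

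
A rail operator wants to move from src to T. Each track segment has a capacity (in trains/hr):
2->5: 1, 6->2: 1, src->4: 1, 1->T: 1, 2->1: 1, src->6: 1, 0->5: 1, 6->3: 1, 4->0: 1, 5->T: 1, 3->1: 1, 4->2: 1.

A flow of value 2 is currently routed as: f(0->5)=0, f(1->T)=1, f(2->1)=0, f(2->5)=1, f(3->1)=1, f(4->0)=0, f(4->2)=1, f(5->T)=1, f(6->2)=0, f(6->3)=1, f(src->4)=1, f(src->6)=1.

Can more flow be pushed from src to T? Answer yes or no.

Residual reachable from src: {src}; T is not reachable.
Saturated cut: src->6, src->4 with total capacity 2 = current flow value. Flow is maximum.

No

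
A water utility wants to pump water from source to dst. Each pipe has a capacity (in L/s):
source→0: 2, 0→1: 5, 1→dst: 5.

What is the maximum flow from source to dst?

Augment source→0→1→dst: bottleneck 2. Total 2.
No augmenting path remains in the residual graph.

2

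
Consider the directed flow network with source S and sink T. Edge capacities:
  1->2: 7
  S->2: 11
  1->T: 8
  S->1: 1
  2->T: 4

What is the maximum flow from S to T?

Augment S->1->T: bottleneck 1. Total 1.
Augment S->2->T: bottleneck 4. Total 5.
No augmenting path remains in the residual graph.

5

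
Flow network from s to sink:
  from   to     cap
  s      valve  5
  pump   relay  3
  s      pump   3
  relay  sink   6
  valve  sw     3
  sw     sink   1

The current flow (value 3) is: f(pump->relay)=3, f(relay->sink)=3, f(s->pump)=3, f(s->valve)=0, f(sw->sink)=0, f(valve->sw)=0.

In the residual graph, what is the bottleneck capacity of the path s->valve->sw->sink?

1

Residual capacities along the path: s->valve: 5, valve->sw: 3, sw->sink: 1.
Minimum is 1.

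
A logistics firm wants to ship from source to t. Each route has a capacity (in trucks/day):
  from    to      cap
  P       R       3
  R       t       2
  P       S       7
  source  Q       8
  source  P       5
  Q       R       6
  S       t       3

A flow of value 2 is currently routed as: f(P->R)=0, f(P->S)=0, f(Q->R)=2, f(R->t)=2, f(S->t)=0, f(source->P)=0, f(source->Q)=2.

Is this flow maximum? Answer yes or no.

Residual path source->P->S->t has bottleneck 3 > 0.
Pushing 3 along it raises the flow to 5, so the given flow is not maximum.

No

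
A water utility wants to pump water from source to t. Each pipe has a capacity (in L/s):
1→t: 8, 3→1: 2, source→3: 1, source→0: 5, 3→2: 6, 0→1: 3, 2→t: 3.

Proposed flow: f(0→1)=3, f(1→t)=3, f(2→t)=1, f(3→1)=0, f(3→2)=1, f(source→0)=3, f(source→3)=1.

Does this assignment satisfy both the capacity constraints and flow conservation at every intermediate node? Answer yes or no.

Every edge has 0 ≤ f(e) ≤ cap(e).
At each intermediate node, inflow equals outflow.

Yes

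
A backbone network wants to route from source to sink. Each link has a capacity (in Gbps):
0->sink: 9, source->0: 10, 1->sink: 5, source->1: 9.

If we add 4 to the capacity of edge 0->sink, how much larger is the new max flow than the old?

Original max flow = 14.
After raising cap(0->sink), augmenting paths through that edge carry 1 more unit.
New max flow = 15. Increase = 1.

1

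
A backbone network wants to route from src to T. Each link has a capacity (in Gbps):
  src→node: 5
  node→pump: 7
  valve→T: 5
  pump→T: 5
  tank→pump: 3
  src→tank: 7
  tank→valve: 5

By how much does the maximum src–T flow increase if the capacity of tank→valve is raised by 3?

Original max flow = 10.
Even with extra capacity on tank→valve, another cut of capacity 10 remains binding.
New max flow = 10. Increase = 0.

0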